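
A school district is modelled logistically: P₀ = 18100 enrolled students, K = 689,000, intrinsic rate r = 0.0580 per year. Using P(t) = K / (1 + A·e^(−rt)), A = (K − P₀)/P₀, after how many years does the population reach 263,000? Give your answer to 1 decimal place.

A = (689000 − 18100)/18100 = 37.0663
263000 = 689000/(1 + 37.0663·e^(−0.058t)) → 1 + 37.0663·e^(−0.058t) = 2.61977
e^(−0.058t) = 0.043699 → t = ln(22.88365)/0.058 = 3.13042/0.058

t ≈ 54.0 years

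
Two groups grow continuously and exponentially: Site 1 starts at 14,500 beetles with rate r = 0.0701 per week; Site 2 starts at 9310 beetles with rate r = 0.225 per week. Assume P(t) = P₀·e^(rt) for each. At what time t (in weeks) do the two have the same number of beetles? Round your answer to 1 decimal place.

t ≈ 2.9 weeks

14500·e^(0.0701t) = 9310·e^(0.225t)
14500/9310 = e^((0.225 − 0.0701)t) → ln(1.55747) = 0.1549·t
t = 0.44306 / 0.1549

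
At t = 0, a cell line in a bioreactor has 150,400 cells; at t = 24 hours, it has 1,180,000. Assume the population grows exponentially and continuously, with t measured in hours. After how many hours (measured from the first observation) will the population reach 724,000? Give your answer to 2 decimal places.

r = ln(1180000/150400) / 24 ≈ 0.085832 per hour
t = ln(724000/150400) / r = 1.57149 / 0.085832 ≈ 18.309

t ≈ 18.31 hours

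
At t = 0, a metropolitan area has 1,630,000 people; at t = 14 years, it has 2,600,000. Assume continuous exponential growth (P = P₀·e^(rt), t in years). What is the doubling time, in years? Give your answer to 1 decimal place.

doubling time ≈ 20.8 years

r = ln(2600000/1630000) / 14 = ln(1.59509) / 14 ≈ 0.033352 per year
doubling time = ln 2 / |r| = 0.69315 / 0.033352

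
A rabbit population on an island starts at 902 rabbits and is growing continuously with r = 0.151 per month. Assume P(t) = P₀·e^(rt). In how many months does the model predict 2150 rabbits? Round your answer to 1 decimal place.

2150 = 902 · e^(0.151·t)
t = ln(2150/902) / 0.151 = ln(2.38359) / 0.151 = 0.86861 / 0.151

t ≈ 5.8 months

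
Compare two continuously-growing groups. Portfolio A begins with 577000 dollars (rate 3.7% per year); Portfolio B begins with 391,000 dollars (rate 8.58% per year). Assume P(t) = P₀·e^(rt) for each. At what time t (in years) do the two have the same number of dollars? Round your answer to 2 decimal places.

t ≈ 7.97 years

577000·e^(0.037t) = 391000·e^(0.0858t)
577000/391000 = e^((0.0858 − 0.037)t) → ln(1.4757) = 0.0488·t
t = 0.38913 / 0.0488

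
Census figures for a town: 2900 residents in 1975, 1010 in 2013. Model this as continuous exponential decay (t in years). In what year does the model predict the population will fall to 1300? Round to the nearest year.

r = ln(1010/2900) / 38 = -1.05476/38 ≈ -0.027757 per year
t = ln(1300/2900) / r = -0.80235/-0.027757 ≈ 28.91 years after 1975

year 2004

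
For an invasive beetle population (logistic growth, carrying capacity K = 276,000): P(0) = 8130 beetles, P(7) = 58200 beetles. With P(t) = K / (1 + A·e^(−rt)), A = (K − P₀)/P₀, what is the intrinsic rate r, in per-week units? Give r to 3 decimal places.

A = (276000 − 8130)/8130 = 32.94834
58200 = 276000/(1 + 32.94834·e^(−r·7)) → e^(−7r) = (4.74227 − 1)/32.94834 = 0.11358
r = −ln(0.11358)/7 = 2.17525/7

r ≈ 0.311 per week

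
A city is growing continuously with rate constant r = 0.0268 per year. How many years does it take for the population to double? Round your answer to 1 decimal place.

doubling time ≈ 25.9 years

doubling time = ln(2) / |r| = 0.69315 / 0.0268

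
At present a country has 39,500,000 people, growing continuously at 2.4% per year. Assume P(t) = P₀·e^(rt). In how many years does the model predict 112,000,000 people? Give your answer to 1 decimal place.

112000000 = 39500000 · e^(0.024·t)
t = ln(112000000/39500000) / 0.024 = ln(2.83544) / 0.024 = 1.0422 / 0.024

t ≈ 43.4 years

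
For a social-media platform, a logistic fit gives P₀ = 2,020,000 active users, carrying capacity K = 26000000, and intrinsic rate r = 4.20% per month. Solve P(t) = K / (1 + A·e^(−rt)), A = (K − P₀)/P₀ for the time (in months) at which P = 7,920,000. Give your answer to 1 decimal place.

A = (26000000 − 2020000)/2020000 = 11.87129
7920000 = 26000000/(1 + 11.87129·e^(−0.042t)) → 1 + 11.87129·e^(−0.042t) = 3.28283
e^(−0.042t) = 0.192298 → t = ln(5.20025)/0.042 = 1.64871/0.042

t ≈ 39.3 months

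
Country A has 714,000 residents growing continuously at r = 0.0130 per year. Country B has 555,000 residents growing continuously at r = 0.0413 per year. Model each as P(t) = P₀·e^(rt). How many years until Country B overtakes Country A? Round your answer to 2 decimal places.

t ≈ 8.90 years

714000·e^(0.013t) = 555000·e^(0.0413t)
714000/555000 = e^((0.0413 − 0.013)t) → ln(1.28649) = 0.0283·t
t = 0.25191 / 0.0283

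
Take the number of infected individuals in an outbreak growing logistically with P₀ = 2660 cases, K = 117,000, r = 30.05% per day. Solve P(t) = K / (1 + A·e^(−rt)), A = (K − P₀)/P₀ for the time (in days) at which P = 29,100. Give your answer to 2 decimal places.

A = (117000 − 2660)/2660 = 42.98496
29100 = 117000/(1 + 42.98496·e^(−0.3005t)) → 1 + 42.98496·e^(−0.3005t) = 4.02062
e^(−0.3005t) = 0.070272 → t = ln(14.23052)/0.3005 = 2.65539/0.3005

t ≈ 8.84 days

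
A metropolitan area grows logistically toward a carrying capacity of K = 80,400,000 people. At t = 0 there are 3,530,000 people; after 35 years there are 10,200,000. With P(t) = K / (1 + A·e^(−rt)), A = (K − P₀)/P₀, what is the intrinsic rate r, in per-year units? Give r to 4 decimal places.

r ≈ 0.0329 per year

A = (80400000 − 3530000)/3530000 = 21.7762
10200000 = 80400000/(1 + 21.7762·e^(−r·35)) → e^(−35r) = (7.88235 − 1)/21.7762 = 0.316049
r = −ln(0.316049)/35 = 1.15186/35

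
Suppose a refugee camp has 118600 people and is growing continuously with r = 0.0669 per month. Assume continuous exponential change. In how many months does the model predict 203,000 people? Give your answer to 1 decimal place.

t ≈ 8.0 months

203000 = 118600 · e^(0.0669·t)
t = ln(203000/118600) / 0.0669 = ln(1.71164) / 0.0669 = 0.53745 / 0.0669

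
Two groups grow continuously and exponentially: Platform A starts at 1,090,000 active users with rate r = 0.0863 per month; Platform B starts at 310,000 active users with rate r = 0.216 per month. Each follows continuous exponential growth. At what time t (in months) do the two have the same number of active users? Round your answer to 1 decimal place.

t ≈ 9.7 months

1090000·e^(0.0863t) = 310000·e^(0.216t)
1090000/310000 = e^((0.216 − 0.0863)t) → ln(3.51613) = 0.1297·t
t = 1.25736 / 0.1297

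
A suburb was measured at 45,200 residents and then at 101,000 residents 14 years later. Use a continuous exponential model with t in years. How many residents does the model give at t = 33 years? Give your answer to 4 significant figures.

≈ 300,800 residents

r = ln(101000/45200) / 14 ≈ 0.05743 per year
P(33) = 45200 · e^(0.05743·33) = 45200 · 6.65387 ≈ 300754.76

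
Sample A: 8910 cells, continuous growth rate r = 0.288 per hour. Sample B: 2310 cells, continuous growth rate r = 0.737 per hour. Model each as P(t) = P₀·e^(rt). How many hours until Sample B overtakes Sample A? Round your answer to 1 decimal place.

8910·e^(0.288t) = 2310·e^(0.737t)
8910/2310 = e^((0.737 − 0.288)t) → ln(3.85714) = 0.449·t
t = 1.34993 / 0.449

t ≈ 3.0 hours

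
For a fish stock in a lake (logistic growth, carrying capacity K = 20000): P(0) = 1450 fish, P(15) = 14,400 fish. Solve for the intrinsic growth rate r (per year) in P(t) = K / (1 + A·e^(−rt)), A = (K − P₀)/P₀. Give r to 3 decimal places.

A = (20000 − 1450)/1450 = 12.7931
14400 = 20000/(1 + 12.7931·e^(−r·15)) → e^(−15r) = (1.38889 − 1)/12.7931 = 0.030398
r = −ln(0.030398)/15 = 3.49337/15

r ≈ 0.233 per year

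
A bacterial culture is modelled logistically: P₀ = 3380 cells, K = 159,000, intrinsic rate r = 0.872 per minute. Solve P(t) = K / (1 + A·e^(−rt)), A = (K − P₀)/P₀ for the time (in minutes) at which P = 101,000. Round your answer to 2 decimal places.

A = (159000 − 3380)/3380 = 46.04142
101000 = 159000/(1 + 46.04142·e^(−0.872t)) → 1 + 46.04142·e^(−0.872t) = 1.57426
e^(−0.872t) = 0.012473 → t = ln(80.17558)/0.872 = 4.38422/0.872

t ≈ 5.03 minutes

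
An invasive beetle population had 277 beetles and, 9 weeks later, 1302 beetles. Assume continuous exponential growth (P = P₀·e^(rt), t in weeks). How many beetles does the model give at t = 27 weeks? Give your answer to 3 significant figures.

r = ln(1302/277) / 9 ≈ 0.17196 per week
P(27) = 277 · e^(0.17196·27) = 277 · 103.84693 ≈ 28765.6

≈ 28,800 beetles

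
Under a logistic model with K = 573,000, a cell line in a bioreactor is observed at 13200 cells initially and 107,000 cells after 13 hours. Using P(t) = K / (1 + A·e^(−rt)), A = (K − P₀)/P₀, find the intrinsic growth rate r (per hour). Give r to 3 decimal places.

A = (573000 − 13200)/13200 = 42.40909
107000 = 573000/(1 + 42.40909·e^(−r·13)) → e^(−13r) = (5.35514 − 1)/42.40909 = 0.102694
r = −ln(0.102694)/13 = 2.27601/13

r ≈ 0.175 per hour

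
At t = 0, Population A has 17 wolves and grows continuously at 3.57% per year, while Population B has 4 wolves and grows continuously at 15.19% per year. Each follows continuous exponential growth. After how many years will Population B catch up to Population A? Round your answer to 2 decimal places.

t ≈ 12.45 years

17·e^(0.0357t) = 4·e^(0.1519t)
17/4 = e^((0.1519 − 0.0357)t) → ln(4.25) = 0.1162·t
t = 1.44692 / 0.1162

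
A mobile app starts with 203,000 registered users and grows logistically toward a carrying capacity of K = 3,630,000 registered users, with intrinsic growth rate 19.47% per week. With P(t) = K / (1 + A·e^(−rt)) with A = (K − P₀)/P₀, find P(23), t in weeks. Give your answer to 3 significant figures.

≈ 3,050,000 registered users

A = (3630000 − 203000)/203000 = 16.88177
P(23) = 3630000 / (1 + 16.88177·e^(−0.1947·23)) = 3630000 / (1 + 16.88177·0.011355)
= 3630000 / 1.19169 ≈ 3046089.14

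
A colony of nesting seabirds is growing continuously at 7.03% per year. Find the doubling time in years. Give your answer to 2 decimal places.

doubling time = ln(2) / |r| = 0.69315 / 0.0703

doubling time ≈ 9.86 years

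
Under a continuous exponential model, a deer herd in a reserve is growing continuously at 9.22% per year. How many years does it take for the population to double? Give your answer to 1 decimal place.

doubling time = ln(2) / |r| = 0.69315 / 0.0922

doubling time ≈ 7.5 years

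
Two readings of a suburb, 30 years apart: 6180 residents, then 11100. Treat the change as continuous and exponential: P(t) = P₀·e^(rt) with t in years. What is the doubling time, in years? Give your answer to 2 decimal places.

r = ln(11100/6180) / 30 = ln(1.79612) / 30 ≈ 0.019521 per year
doubling time = ln 2 / |r| = 0.69315 / 0.019521

doubling time ≈ 35.51 years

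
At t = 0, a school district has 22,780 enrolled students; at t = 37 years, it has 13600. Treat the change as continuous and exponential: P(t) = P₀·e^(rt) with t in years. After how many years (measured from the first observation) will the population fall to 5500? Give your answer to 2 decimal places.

t ≈ 101.94 years

r = ln(13600/22780) / 37 ≈ -0.013941 per year
t = ln(5500/22780) / r = -1.42113 / -0.013941 ≈ 101.94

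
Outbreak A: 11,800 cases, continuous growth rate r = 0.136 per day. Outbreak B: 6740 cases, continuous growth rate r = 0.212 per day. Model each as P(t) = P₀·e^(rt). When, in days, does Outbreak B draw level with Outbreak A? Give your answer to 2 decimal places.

t ≈ 7.37 days

11800·e^(0.136t) = 6740·e^(0.212t)
11800/6740 = e^((0.212 − 0.136)t) → ln(1.75074) = 0.076·t
t = 0.56004 / 0.076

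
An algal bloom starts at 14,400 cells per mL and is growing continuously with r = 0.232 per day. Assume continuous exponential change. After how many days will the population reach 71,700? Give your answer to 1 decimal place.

t ≈ 6.9 days

71700 = 14400 · e^(0.232·t)
t = ln(71700/14400) / 0.232 = ln(4.97917) / 0.232 = 1.60526 / 0.232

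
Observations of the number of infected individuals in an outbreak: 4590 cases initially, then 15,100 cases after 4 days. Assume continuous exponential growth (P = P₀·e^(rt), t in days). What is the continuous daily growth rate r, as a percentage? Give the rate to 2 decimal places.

15100 = 4590 · e^(r·4)
e^(4r) = 15100/4590 = 3.28976
r = ln(3.28976) / 4 = 1.19081 / 4

r ≈ 29.77% per day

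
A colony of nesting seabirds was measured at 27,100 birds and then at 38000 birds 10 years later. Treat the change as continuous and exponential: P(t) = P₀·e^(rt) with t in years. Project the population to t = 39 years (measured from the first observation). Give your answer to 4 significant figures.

≈ 101,300 birds

r = ln(38000/27100) / 10 ≈ 0.033805 per year
P(39) = 27100 · e^(0.033805·39) = 27100 · 3.73745 ≈ 101284.99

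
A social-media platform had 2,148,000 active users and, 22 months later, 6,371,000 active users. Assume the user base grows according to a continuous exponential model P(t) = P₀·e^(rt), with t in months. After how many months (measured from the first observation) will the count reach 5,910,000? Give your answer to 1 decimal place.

t ≈ 20.5 months

r = ln(6371000/2148000) / 22 ≈ 0.049419 per month
t = ln(5910000/2148000) / r = 1.01211 / 0.049419 ≈ 20.48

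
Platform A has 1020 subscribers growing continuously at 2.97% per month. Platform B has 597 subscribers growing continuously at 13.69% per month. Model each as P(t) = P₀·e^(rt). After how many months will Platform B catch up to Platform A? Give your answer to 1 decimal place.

1020·e^(0.0297t) = 597·e^(0.1369t)
1020/597 = e^((0.1369 − 0.0297)t) → ln(1.70854) = 0.1072·t
t = 0.53564 / 0.1072

t ≈ 5.0 months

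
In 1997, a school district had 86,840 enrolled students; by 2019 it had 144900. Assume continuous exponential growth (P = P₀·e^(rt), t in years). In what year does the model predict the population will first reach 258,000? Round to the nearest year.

year 2044

r = ln(144900/86840) / 22 = 0.51198/22 ≈ 0.023272 per year
t = ln(258000/86840) / r = 1.08889/0.023272 ≈ 46.79 years after 1997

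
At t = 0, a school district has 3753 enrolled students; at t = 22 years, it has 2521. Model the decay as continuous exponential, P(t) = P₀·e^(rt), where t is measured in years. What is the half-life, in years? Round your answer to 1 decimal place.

half-life ≈ 38.3 years

r = ln(2521/3753) / 22 = ln(0.67173) / 22 ≈ -0.018086 per year
half-life = ln 2 / |r| = 0.69315 / 0.018086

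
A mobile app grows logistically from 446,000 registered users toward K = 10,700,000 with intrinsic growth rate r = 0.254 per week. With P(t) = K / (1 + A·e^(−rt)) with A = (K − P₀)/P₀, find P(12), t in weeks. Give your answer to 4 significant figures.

≈ 5,117,000 registered users

A = (10700000 − 446000)/446000 = 22.99103
P(12) = 10700000 / (1 + 22.99103·e^(−0.254·12)) = 10700000 / (1 + 22.99103·0.047454)
= 10700000 / 2.09101 ≈ 5117143.47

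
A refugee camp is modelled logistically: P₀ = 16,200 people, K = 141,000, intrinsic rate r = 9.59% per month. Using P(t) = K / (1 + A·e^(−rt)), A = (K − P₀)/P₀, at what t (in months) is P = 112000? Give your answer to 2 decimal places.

A = (141000 − 16200)/16200 = 7.7037
112000 = 141000/(1 + 7.7037·e^(−0.0959t)) → 1 + 7.7037·e^(−0.0959t) = 1.25893
e^(−0.0959t) = 0.033611 → t = ln(29.75223)/0.0959 = 3.3929/0.0959

t ≈ 35.38 months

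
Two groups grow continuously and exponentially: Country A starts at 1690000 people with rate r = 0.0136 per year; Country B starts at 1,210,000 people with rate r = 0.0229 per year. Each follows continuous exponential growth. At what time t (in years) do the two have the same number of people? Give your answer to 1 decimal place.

1690000·e^(0.0136t) = 1210000·e^(0.0229t)
1690000/1210000 = e^((0.0229 − 0.0136)t) → ln(1.39669) = 0.0093·t
t = 0.33411 / 0.0093

t ≈ 35.9 years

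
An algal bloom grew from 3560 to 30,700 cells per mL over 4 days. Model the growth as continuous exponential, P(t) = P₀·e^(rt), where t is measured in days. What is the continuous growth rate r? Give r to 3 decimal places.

30700 = 3560 · e^(r·4)
e^(4r) = 30700/3560 = 8.6236
r = ln(8.6236) / 4 = 2.1545 / 4

r ≈ 0.539 per day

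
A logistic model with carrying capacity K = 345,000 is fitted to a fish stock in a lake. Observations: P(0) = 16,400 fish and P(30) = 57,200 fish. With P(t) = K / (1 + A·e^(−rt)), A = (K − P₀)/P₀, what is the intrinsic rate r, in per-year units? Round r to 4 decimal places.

r ≈ 0.0461 per year

A = (345000 − 16400)/16400 = 20.03659
57200 = 345000/(1 + 20.03659·e^(−r·30)) → e^(−30r) = (6.03147 − 1)/20.03659 = 0.251114
r = −ln(0.251114)/30 = 1.38185/30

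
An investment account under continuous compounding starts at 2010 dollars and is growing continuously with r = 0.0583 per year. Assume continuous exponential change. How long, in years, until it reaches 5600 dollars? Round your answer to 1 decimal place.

t ≈ 17.6 years

5600 = 2010 · e^(0.0583·t)
t = ln(5600/2010) / 0.0583 = ln(2.78607) / 0.0583 = 1.02463 / 0.0583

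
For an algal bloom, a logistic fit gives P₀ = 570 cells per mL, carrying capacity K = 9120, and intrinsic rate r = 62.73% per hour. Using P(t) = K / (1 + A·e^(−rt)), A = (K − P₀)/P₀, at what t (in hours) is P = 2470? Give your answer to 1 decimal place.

A = (9120 − 570)/570 = 15
2470 = 9120/(1 + 15·e^(−0.6273t)) → 1 + 15·e^(−0.6273t) = 3.69231
e^(−0.6273t) = 0.179487 → t = ln(5.57143)/0.6273 = 1.71765/0.6273

t ≈ 2.7 hours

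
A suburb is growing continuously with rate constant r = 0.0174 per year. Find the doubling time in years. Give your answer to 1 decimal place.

doubling time = ln(2) / |r| = 0.69315 / 0.0174

doubling time ≈ 39.8 years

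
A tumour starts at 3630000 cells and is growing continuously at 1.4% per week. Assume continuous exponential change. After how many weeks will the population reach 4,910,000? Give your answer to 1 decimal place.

4910000 = 3630000 · e^(0.014·t)
t = ln(4910000/3630000) / 0.014 = ln(1.35262) / 0.014 = 0.30204 / 0.014

t ≈ 21.6 weeks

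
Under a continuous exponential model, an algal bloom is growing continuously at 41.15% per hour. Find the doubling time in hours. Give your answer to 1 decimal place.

doubling time ≈ 1.7 hours

doubling time = ln(2) / |r| = 0.69315 / 0.4115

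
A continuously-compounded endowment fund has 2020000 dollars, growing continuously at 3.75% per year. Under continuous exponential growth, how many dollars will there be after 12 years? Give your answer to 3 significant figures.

P(12) = 2020000 · e^(0.0375·12) = 2020000 · e^(0.45)
= 2020000 · 1.56831 ≈ 3167990.61

≈ 3,170,000 dollars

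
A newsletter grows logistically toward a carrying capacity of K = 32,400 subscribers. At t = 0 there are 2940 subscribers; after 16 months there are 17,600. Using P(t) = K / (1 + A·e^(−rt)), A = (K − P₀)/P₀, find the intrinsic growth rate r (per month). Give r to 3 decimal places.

A = (32400 − 2940)/2940 = 10.02041
17600 = 32400/(1 + 10.02041·e^(−r·16)) → e^(−16r) = (1.84091 − 1)/10.02041 = 0.08392
r = −ln(0.08392)/16 = 2.4779/16

r ≈ 0.155 per month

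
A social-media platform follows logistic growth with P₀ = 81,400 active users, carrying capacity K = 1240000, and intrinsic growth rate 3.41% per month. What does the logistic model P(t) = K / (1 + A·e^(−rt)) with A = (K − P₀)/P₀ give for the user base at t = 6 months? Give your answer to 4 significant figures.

A = (1240000 − 81400)/81400 = 14.23342
P(6) = 1240000 / (1 + 14.23342·e^(−0.0341·6)) = 1240000 / (1 + 14.23342·0.814973)
= 1240000 / 12.59985 ≈ 98413.85

≈ 98,410 active users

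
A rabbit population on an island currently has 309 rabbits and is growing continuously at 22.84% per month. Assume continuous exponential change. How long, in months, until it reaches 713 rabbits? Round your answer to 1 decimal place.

t ≈ 3.7 months

713 = 309 · e^(0.2284·t)
t = ln(713/309) / 0.2284 = ln(2.30744) / 0.2284 = 0.83614 / 0.2284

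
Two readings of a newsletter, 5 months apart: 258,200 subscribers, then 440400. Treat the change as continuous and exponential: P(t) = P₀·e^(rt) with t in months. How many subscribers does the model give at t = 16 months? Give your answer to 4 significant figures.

r = ln(440400/258200) / 5 ≈ 0.10679 per month
P(16) = 258200 · e^(0.10679·16) = 258200 · 5.52143 ≈ 1425632.77

≈ 1,426,000 subscribers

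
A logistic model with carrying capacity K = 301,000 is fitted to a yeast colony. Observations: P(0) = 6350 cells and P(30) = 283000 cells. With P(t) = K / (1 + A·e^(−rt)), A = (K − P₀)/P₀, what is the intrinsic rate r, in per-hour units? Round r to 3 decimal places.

r ≈ 0.220 per hour

A = (301000 − 6350)/6350 = 46.40157
283000 = 301000/(1 + 46.40157·e^(−r·30)) → e^(−30r) = (1.0636 − 1)/46.40157 = 0.001371
r = −ln(0.001371)/30 = 6.59241/30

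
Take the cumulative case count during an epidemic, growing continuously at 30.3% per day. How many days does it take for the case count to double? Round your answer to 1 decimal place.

doubling time = ln(2) / |r| = 0.69315 / 0.303

doubling time ≈ 2.3 days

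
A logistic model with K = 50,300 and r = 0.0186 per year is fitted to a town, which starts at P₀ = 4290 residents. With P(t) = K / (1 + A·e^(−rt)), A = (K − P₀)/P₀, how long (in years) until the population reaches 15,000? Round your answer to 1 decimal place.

t ≈ 81.5 years

A = (50300 − 4290)/4290 = 10.72494
15000 = 50300/(1 + 10.72494·e^(−0.0186t)) → 1 + 10.72494·e^(−0.0186t) = 3.35333
e^(−0.0186t) = 0.219426 → t = ln(4.55734)/0.0186 = 1.51674/0.0186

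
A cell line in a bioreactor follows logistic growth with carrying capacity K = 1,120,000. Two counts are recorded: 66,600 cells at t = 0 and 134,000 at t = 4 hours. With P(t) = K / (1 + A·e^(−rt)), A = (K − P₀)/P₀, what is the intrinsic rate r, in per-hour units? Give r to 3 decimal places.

A = (1120000 − 66600)/66600 = 15.81682
134000 = 1120000/(1 + 15.81682·e^(−r·4)) → e^(−4r) = (8.35821 − 1)/15.81682 = 0.465214
r = −ln(0.465214)/4 = 0.76526/4

r ≈ 0.191 per hour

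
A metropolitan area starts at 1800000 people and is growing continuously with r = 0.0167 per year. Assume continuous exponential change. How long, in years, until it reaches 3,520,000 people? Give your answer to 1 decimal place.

t ≈ 40.2 years

3520000 = 1800000 · e^(0.0167·t)
t = ln(3520000/1800000) / 0.0167 = ln(1.95556) / 0.0167 = 0.67067 / 0.0167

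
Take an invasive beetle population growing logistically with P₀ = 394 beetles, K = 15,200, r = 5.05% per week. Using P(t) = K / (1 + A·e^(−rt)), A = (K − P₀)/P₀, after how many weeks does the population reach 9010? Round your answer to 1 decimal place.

A = (15200 − 394)/394 = 37.57868
9010 = 15200/(1 + 37.57868·e^(−0.0505t)) → 1 + 37.57868·e^(−0.0505t) = 1.68701
e^(−0.0505t) = 0.018282 → t = ln(54.69853)/0.0505 = 4.00184/0.0505

t ≈ 79.2 weeks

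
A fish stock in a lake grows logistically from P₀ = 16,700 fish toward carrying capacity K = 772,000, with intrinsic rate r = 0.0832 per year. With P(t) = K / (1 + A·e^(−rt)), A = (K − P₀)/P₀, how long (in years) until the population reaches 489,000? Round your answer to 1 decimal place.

t ≈ 52.4 years

A = (772000 − 16700)/16700 = 45.22754
489000 = 772000/(1 + 45.22754·e^(−0.0832t)) → 1 + 45.22754·e^(−0.0832t) = 1.57873
e^(−0.0832t) = 0.012796 → t = ln(78.14936)/0.0832 = 4.35862/0.0832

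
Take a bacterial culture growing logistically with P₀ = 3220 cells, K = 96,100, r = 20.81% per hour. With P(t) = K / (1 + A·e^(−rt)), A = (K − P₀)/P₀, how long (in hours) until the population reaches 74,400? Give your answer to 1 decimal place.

t ≈ 22.1 hours

A = (96100 − 3220)/3220 = 28.84472
74400 = 96100/(1 + 28.84472·e^(−0.2081t)) → 1 + 28.84472·e^(−0.2081t) = 1.29167
e^(−0.2081t) = 0.010112 → t = ln(98.89618)/0.2081 = 4.59407/0.2081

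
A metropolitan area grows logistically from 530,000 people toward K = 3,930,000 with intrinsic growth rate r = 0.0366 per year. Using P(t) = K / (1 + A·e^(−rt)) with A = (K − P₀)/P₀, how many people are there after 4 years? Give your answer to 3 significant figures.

A = (3930000 − 530000)/530000 = 6.41509
P(4) = 3930000 / (1 + 6.41509·e^(−0.0366·4)) = 3930000 / (1 + 6.41509·0.863812)
= 3930000 / 6.54144 ≈ 600785.5

≈ 601,000 people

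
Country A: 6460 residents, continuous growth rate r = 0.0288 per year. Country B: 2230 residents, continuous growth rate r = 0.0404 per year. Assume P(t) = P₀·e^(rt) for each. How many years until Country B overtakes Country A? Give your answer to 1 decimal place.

t ≈ 91.7 years

6460·e^(0.0288t) = 2230·e^(0.0404t)
6460/2230 = e^((0.0404 − 0.0288)t) → ln(2.89686) = 0.0116·t
t = 1.06363 / 0.0116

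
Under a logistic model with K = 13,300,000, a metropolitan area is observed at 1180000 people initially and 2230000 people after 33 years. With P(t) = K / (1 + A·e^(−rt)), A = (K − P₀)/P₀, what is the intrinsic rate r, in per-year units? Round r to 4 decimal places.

r ≈ 0.0220 per year

A = (13300000 − 1180000)/1180000 = 10.27119
2230000 = 13300000/(1 + 10.27119·e^(−r·33)) → e^(−33r) = (5.96413 − 1)/10.27119 = 0.483306
r = −ln(0.483306)/33 = 0.72711/33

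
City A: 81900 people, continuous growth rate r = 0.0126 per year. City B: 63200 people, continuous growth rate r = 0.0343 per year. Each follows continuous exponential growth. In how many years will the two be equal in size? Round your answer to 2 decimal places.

t ≈ 11.94 years

81900·e^(0.0126t) = 63200·e^(0.0343t)
81900/63200 = e^((0.0343 − 0.0126)t) → ln(1.29589) = 0.0217·t
t = 0.25919 / 0.0217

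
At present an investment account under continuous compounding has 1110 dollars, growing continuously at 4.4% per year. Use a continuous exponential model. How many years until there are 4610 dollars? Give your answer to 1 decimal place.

t ≈ 32.4 years

4610 = 1110 · e^(0.044·t)
t = ln(4610/1110) / 0.044 = ln(4.15315) / 0.044 = 1.42387 / 0.044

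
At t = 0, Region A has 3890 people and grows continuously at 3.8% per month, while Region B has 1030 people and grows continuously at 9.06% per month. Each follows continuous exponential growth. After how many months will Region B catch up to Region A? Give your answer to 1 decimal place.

3890·e^(0.038t) = 1030·e^(0.0906t)
3890/1030 = e^((0.0906 − 0.038)t) → ln(3.7767) = 0.0526·t
t = 1.32885 / 0.0526

t ≈ 25.3 months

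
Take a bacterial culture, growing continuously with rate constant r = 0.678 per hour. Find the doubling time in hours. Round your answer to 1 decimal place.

doubling time ≈ 1.0 hours

doubling time = ln(2) / |r| = 0.69315 / 0.678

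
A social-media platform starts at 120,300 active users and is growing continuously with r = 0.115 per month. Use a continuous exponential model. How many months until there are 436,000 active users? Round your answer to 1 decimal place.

t ≈ 11.2 months

436000 = 120300 · e^(0.115·t)
t = ln(436000/120300) / 0.115 = ln(3.62427) / 0.115 = 1.28765 / 0.115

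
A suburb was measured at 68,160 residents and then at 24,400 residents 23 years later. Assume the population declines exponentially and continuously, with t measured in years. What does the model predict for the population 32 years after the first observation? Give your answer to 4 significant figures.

r = ln(24400/68160) / 23 ≈ -0.044664 per year
P(32) = 68160 · e^(-0.044664·32) = 68160 · 0.23949 ≈ 16323.5

≈ 16,320 residents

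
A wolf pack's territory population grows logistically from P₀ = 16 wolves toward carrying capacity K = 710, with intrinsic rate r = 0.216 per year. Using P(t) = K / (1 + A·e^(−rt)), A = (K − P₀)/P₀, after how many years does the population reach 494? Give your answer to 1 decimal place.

t ≈ 21.3 years

A = (710 − 16)/16 = 43.375
494 = 710/(1 + 43.375·e^(−0.216t)) → 1 + 43.375·e^(−0.216t) = 1.43725
e^(−0.216t) = 0.010081 → t = ln(99.20023)/0.216 = 4.59714/0.216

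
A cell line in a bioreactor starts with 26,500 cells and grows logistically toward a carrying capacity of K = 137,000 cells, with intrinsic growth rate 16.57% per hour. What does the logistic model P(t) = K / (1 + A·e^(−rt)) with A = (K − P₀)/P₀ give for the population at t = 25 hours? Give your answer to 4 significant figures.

A = (137000 − 26500)/26500 = 4.16981
P(25) = 137000 / (1 + 4.16981·e^(−0.1657·25)) = 137000 / (1 + 4.16981·0.015883)
= 137000 / 1.06623 ≈ 128490.16

≈ 128,500 cells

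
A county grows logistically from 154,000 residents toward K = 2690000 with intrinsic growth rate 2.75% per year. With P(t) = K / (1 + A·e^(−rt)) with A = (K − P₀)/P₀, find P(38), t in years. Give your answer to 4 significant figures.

≈ 396,100 residents

A = (2690000 − 154000)/154000 = 16.46753
P(38) = 2690000 / (1 + 16.46753·e^(−0.0275·38)) = 2690000 / (1 + 16.46753·0.351692)
= 2690000 / 6.7915 ≈ 396083.55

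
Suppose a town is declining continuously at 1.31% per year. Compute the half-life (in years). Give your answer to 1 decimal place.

half-life ≈ 52.9 years

half-life = ln(2) / |r| = 0.69315 / 0.0131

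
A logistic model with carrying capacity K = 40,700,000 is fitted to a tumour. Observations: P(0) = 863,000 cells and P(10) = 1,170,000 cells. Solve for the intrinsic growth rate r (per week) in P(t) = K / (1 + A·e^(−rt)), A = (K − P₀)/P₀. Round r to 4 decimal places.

A = (40700000 − 863000)/863000 = 46.16107
1170000 = 40700000/(1 + 46.16107·e^(−r·10)) → e^(−10r) = (34.78632 − 1)/46.16107 = 0.731923
r = −ln(0.731923)/10 = 0.31208/10

r ≈ 0.0312 per week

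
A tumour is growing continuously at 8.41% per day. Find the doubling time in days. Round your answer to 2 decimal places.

doubling time = ln(2) / |r| = 0.69315 / 0.0841

doubling time ≈ 8.24 days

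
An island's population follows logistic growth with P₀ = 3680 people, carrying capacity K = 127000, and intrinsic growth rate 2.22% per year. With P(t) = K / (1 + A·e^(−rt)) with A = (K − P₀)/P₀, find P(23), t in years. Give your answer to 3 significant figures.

A = (127000 − 3680)/3680 = 33.51087
P(23) = 127000 / (1 + 33.51087·e^(−0.0222·23)) = 127000 / (1 + 33.51087·0.600135)
= 127000 / 21.11106 ≈ 6015.8

≈ 6,020 people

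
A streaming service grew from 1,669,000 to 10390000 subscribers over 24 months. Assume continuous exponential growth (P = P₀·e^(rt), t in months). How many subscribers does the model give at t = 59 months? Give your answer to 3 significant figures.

≈ 150,000,000 subscribers

r = ln(10390000/1669000) / 24 ≈ 0.076192 per month
P(59) = 1669000 · e^(0.076192·59) = 1669000 · 89.60001 ≈ 149542417.36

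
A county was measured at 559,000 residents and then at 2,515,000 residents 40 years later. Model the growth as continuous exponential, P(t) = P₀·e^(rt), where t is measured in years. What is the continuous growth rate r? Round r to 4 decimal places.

r ≈ 0.0376 per year

2515000 = 559000 · e^(r·40)
e^(40r) = 2515000/559000 = 4.49911
r = ln(4.49911) / 40 = 1.50388 / 40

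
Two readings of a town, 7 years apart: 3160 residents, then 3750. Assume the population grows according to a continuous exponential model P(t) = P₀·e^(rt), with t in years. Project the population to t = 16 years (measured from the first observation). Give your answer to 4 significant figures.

≈ 4,673 residents

r = ln(3750/3160) / 7 ≈ 0.024455 per year
P(16) = 3160 · e^(0.024455·16) = 3160 · 1.47887 ≈ 4673.22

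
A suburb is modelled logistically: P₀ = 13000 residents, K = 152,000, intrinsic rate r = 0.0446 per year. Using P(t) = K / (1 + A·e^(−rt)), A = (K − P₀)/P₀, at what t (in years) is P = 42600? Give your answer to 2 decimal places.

A = (152000 − 13000)/13000 = 10.69231
42600 = 152000/(1 + 10.69231·e^(−0.0446t)) → 1 + 10.69231·e^(−0.0446t) = 3.56808
e^(−0.0446t) = 0.24018 → t = ln(4.16355)/0.0446 = 1.42637/0.0446

t ≈ 31.98 years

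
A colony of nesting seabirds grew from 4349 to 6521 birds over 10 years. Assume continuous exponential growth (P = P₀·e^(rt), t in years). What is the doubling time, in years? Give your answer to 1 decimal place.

doubling time ≈ 17.1 years

r = ln(6521/4349) / 10 = ln(1.49943) / 10 ≈ 0.040508 per year
doubling time = ln 2 / |r| = 0.69315 / 0.040508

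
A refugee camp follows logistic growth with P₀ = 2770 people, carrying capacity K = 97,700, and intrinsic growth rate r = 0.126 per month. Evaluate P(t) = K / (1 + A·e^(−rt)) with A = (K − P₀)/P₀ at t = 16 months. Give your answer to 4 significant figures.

≈ 17,560 people

A = (97700 − 2770)/2770 = 34.27076
P(16) = 97700 / (1 + 34.27076·e^(−0.126·16)) = 97700 / (1 + 34.27076·0.133187)
= 97700 / 5.56442 ≈ 17557.97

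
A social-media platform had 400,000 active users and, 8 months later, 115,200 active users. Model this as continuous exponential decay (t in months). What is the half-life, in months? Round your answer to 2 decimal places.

half-life ≈ 4.45 months

r = ln(115200/400000) / 8 = ln(0.288) / 8 ≈ -0.155599 per month
half-life = ln 2 / |r| = 0.69315 / 0.155599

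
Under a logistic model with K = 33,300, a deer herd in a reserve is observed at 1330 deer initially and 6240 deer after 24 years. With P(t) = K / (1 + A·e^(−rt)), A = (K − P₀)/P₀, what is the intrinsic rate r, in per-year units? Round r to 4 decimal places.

r ≈ 0.0714 per year

A = (33300 − 1330)/1330 = 24.03759
6240 = 33300/(1 + 24.03759·e^(−r·24)) → e^(−24r) = (5.33654 − 1)/24.03759 = 0.180407
r = −ln(0.180407)/24 = 1.71254/24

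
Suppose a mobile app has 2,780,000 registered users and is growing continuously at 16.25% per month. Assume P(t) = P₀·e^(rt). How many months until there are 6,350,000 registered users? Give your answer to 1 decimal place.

t ≈ 5.1 months

6350000 = 2780000 · e^(0.1625·t)
t = ln(6350000/2780000) / 0.1625 = ln(2.28417) / 0.1625 = 0.826 / 0.1625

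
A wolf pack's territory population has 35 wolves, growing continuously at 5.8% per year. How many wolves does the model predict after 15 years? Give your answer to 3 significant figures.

≈ 83.5 wolves

P(15) = 35 · e^(0.058·15) = 35 · e^(0.87)
= 35 · 2.38691 ≈ 83.54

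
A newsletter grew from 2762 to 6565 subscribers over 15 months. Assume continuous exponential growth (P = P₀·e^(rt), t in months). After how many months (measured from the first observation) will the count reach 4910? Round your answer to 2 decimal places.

r = ln(6565/2762) / 15 ≈ 0.05772 per month
t = ln(4910/2762) / r = 0.57532 / 0.05772 ≈ 9.967

t ≈ 9.97 months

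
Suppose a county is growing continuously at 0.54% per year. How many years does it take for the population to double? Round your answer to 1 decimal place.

doubling time ≈ 128.4 years

doubling time = ln(2) / |r| = 0.69315 / 0.0054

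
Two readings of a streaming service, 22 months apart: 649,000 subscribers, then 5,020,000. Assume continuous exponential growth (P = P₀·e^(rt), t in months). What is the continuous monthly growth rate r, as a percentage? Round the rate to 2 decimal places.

5020000 = 649000 · e^(r·22)
e^(22r) = 5020000/649000 = 7.73498
r = ln(7.73498) / 22 = 2.04575 / 22

r ≈ 9.30% per month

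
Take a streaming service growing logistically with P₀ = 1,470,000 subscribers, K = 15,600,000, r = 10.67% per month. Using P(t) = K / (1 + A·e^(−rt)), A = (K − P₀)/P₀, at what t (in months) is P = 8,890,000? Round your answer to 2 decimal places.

t ≈ 23.85 months

A = (15600000 − 1470000)/1470000 = 9.61224
8890000 = 15600000/(1 + 9.61224·e^(−0.1067t)) → 1 + 9.61224·e^(−0.1067t) = 1.75478
e^(−0.1067t) = 0.078523 → t = ln(12.73515)/0.1067 = 2.54437/0.1067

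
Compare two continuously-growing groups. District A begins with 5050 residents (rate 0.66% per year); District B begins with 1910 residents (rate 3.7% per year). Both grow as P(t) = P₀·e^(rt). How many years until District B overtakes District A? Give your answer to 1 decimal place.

5050·e^(0.0066t) = 1910·e^(0.037t)
5050/1910 = e^((0.037 − 0.0066)t) → ln(2.64398) = 0.0304·t
t = 0.97229 / 0.0304

t ≈ 32.0 years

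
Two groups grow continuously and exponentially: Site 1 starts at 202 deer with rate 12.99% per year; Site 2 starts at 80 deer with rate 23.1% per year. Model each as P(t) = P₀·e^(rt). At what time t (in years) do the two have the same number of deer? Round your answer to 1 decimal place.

202·e^(0.1299t) = 80·e^(0.231t)
202/80 = e^((0.231 − 0.1299)t) → ln(2.525) = 0.1011·t
t = 0.92624 / 0.1011

t ≈ 9.2 years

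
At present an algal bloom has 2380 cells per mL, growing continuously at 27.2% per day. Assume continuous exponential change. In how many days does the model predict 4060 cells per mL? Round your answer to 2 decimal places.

4060 = 2380 · e^(0.272·t)
t = ln(4060/2380) / 0.272 = ln(1.70588) / 0.272 = 0.53408 / 0.272

t ≈ 1.96 days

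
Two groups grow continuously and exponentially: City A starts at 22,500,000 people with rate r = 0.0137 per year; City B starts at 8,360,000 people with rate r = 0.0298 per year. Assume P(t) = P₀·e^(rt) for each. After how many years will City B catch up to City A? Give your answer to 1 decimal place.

t ≈ 61.5 years

22500000·e^(0.0137t) = 8360000·e^(0.0298t)
22500000/8360000 = e^((0.0298 − 0.0137)t) → ln(2.69139) = 0.0161·t
t = 0.99006 / 0.0161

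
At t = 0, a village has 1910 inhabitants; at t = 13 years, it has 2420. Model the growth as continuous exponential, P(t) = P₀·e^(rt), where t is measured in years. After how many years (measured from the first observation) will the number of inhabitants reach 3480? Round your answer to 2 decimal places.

t ≈ 32.95 years

r = ln(2420/1910) / 13 ≈ 0.018205 per year
t = ln(3480/1910) / r = 0.59993 / 0.018205 ≈ 32.954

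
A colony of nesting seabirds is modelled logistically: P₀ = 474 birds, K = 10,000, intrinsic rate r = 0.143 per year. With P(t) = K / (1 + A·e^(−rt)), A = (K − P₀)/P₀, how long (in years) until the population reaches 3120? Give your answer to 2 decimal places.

t ≈ 15.45 years

A = (10000 − 474)/474 = 20.09705
3120 = 10000/(1 + 20.09705·e^(−0.143t)) → 1 + 20.09705·e^(−0.143t) = 3.20513
e^(−0.143t) = 0.109724 → t = ln(9.11378)/0.143 = 2.20979/0.143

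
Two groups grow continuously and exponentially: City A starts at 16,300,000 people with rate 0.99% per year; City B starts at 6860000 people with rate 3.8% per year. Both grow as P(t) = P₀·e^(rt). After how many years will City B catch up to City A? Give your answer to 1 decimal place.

16300000·e^(0.0099t) = 6860000·e^(0.038t)
16300000/6860000 = e^((0.038 − 0.0099)t) → ln(2.37609) = 0.0281·t
t = 0.86546 / 0.0281

t ≈ 30.8 years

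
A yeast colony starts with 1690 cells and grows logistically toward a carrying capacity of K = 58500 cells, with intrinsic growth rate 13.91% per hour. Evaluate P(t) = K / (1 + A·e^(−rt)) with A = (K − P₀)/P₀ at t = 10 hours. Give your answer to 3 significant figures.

≈ 6,250 cells

A = (58500 − 1690)/1690 = 33.61538
P(10) = 58500 / (1 + 33.61538·e^(−0.1391·10)) = 58500 / (1 + 33.61538·0.248826)
= 58500 / 9.36439 ≈ 6247.07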